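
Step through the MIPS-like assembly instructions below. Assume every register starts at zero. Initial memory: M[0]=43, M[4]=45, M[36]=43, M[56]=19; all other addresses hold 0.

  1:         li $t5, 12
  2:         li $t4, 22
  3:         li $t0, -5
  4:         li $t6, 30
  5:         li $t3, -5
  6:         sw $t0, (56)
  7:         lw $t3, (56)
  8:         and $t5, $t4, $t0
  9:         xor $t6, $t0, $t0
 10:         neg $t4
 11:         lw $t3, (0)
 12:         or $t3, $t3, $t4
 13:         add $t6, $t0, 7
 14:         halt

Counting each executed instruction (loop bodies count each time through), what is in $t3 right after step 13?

$t5=12
$t4=22
$t0=-5
$t6=30
$t3=-5
sw $t0, (56) → M[56]=-5
$t3=M[56]=-5
$t5=22&(-5)=18
$t6=(-5)^(-5)=0
$t4=-(22)=-22
$t3=M[0]=43
$t3=43|(-22)=-21
$t6=(-5)+7=2
After step 13: $t3 = -21.

-21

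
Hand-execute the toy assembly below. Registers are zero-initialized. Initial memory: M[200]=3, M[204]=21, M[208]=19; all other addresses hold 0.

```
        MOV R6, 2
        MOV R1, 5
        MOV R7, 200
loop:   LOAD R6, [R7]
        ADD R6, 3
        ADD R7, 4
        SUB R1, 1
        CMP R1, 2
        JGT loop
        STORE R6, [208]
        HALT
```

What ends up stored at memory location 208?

MOV R6, 2 → R6=2
MOV R1, 5 → R1=5
MOV R7, 200 → R7=200
LOAD R6, [R7] → R6=M[200]=3
ADD R6, 3 → R6=3+3=6
ADD R7, 4 → R7=200+4=204
SUB R1, 1 → R1=5-1=4
CMP R1, 2  (cmp 4,2)
JGT loop: taken
LOAD R6, [R7] → R6=M[204]=21
ADD R6, 3 → R6=21+3=24
ADD R7, 4 → R7=204+4=208
SUB R1, 1 → R1=4-1=3
CMP R1, 2  (cmp 3,2)
JGT loop: taken
LOAD R6, [R7] → R6=M[208]=19
ADD R6, 3 → R6=19+3=22
ADD R7, 4 → R7=208+4=212
SUB R1, 1 → R1=3-1=2
CMP R1, 2  (cmp 2,2)
JGT loop: not taken
STORE R6, [208] → M[208]=22
halt.

22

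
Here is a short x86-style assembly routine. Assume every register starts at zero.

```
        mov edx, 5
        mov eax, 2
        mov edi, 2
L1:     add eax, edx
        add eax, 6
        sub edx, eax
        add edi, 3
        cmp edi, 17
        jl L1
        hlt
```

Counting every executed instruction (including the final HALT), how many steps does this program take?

34

after mov edx, 5: edx=5
after mov eax, 2: eax=2
after mov edi, 2: edi=2
after add eax, edx: eax=2+5=7
after add eax, 6: eax=7+6=13
after sub edx, eax: edx=5-13=-8
after add edi, 3: edi=2+3=5
cmp edi, 17  (cmp 5,17)
jl L1: taken
after add eax, edx: eax=13+(-8)=5
after add eax, 6: eax=5+6=11
after sub edx, eax: edx=(-8)-11=-19
after add edi, 3: edi=5+3=8
cmp edi, 17  (cmp 8,17)
jl L1: taken
after add eax, edx: eax=11+(-19)=-8
after add eax, 6: eax=(-8)+6=-2
after sub edx, eax: edx=(-19)-(-2)=-17
after add edi, 3: edi=8+3=11
cmp edi, 17  (cmp 11,17)
jl L1: taken
after add eax, edx: eax=(-2)+(-17)=-19
after add eax, 6: eax=(-19)+6=-13
after sub edx, eax: edx=(-17)-(-13)=-4
after add edi, 3: edi=11+3=14
cmp edi, 17  (cmp 14,17)
jl L1: taken
after add eax, edx: eax=(-13)+(-4)=-17
after add eax, 6: eax=(-17)+6=-11
after sub edx, eax: edx=(-4)-(-11)=7
after add edi, 3: edi=14+3=17
cmp edi, 17  (cmp 17,17)
jl L1: not taken
halt.
Total executed instructions: 34.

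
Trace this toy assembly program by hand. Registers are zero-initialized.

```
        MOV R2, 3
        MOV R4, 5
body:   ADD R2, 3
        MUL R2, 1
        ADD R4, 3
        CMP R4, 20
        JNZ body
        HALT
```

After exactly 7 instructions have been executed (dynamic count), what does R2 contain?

6

MOV R2, 3 → R2=3
MOV R4, 5 → R4=5
ADD R2, 3 → R2=3+3=6
MUL R2, 1 → R2=6*1=6
ADD R4, 3 → R4=5+3=8
CMP R4, 20  (cmp 8,20)
JNZ body: taken
After step 7: R2 = 6.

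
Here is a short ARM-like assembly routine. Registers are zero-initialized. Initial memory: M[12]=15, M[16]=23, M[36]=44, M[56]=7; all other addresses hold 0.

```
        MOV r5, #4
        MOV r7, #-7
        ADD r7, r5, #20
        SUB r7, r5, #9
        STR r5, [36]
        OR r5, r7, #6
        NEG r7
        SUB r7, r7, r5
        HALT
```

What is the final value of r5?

-1

after MOV r5, #4: r5=4
after MOV r7, #-7: r7=-7
after ADD r7, r5, #20: r7=4+20=24
after SUB r7, r5, #9: r7=4-9=-5
STR r5, [36] → M[36]=4
after OR r5, r7, #6: r5=(-5)|6=-1
after NEG r7: r7=-(-5)=5
after SUB r7, r7, r5: r7=5-(-1)=6
halt.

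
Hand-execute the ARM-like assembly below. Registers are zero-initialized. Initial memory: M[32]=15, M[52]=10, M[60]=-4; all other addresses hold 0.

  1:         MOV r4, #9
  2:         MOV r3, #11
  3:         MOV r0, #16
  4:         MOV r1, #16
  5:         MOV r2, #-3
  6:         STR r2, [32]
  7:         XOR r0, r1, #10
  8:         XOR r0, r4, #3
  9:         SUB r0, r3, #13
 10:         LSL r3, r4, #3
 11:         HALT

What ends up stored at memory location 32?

after MOV r4, #9: r4=9
after MOV r3, #11: r3=11
after MOV r0, #16: r0=16
after MOV r1, #16: r1=16
after MOV r2, #-3: r2=-3
STR r2, [32] → M[32]=-3
after XOR r0, r1, #10: r0=16^10=26
after XOR r0, r4, #3: r0=9^3=10
after SUB r0, r3, #13: r0=11-13=-2
after LSL r3, r4, #3: r3=9<<3=72
halt.

-3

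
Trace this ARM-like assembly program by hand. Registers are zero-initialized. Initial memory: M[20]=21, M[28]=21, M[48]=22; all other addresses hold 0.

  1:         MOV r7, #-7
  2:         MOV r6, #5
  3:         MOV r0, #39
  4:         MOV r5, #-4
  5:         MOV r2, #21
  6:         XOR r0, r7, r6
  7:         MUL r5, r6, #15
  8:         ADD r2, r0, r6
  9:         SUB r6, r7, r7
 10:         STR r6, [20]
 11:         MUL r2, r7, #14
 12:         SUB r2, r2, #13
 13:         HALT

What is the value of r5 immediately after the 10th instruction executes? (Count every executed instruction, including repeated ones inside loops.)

75

after MOV r7, #-7: r7=-7
after MOV r6, #5: r6=5
after MOV r0, #39: r0=39
after MOV r5, #-4: r5=-4
after MOV r2, #21: r2=21
after XOR r0, r7, r6: r0=(-7)^5=-4
after MUL r5, r6, #15: r5=5*15=75
after ADD r2, r0, r6: r2=(-4)+5=1
after SUB r6, r7, r7: r6=(-7)-(-7)=0
STR r6, [20] → M[20]=0
After step 10: r5 = 75.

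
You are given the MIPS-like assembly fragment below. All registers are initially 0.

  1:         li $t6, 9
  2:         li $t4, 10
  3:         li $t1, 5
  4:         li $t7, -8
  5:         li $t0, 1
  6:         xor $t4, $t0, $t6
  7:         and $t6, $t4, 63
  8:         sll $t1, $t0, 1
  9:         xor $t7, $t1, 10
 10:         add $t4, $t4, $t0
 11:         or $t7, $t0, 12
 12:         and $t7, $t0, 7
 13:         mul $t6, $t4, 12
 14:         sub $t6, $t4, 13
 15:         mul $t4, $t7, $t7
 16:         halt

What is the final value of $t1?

li $t6, 9 → $t6=9
li $t4, 10 → $t4=10
li $t1, 5 → $t1=5
li $t7, -8 → $t7=-8
li $t0, 1 → $t0=1
xor $t4, $t0, $t6 → $t4=1^9=8
and $t6, $t4, 63 → $t6=8&63=8
sll $t1, $t0, 1 → $t1=1<<1=2
xor $t7, $t1, 10 → $t7=2^10=8
add $t4, $t4, $t0 → $t4=8+1=9
or $t7, $t0, 12 → $t7=1|12=13
and $t7, $t0, 7 → $t7=1&7=1
mul $t6, $t4, 12 → $t6=9*12=108
sub $t6, $t4, 13 → $t6=9-13=-4
mul $t4, $t7, $t7 → $t4=1*1=1
halt.

2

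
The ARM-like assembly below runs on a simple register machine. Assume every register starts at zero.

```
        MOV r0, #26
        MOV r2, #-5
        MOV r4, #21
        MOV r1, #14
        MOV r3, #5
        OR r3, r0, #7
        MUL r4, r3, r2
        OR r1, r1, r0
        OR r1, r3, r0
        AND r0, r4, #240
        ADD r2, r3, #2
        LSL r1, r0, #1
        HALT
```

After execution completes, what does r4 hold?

after MOV r0, #26: r0=26
after MOV r2, #-5: r2=-5
after MOV r4, #21: r4=21
after MOV r1, #14: r1=14
after MOV r3, #5: r3=5
after OR r3, r0, #7: r3=26|7=31
after MUL r4, r3, r2: r4=31*(-5)=-155
after OR r1, r1, r0: r1=14|26=30
after OR r1, r3, r0: r1=31|26=31
after AND r0, r4, #240: r0=(-155)&240=96
after ADD r2, r3, #2: r2=31+2=33
after LSL r1, r0, #1: r1=96<<1=192
halt.

-155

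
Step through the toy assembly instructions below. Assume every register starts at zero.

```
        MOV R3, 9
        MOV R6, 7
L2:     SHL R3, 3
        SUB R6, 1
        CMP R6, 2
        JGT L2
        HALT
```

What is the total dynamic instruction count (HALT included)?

MOV R3, 9 → R3=9
MOV R6, 7 → R6=7
SHL R3, 3 → R3=9<<3=72
SUB R6, 1 → R6=7-1=6
CMP R6, 2  (cmp 6,2)
JGT L2: taken
SHL R3, 3 → R3=72<<3=576
SUB R6, 1 → R6=6-1=5
CMP R6, 2  (cmp 5,2)
JGT L2: taken
SHL R3, 3 → R3=576<<3=4608
SUB R6, 1 → R6=5-1=4
CMP R6, 2  (cmp 4,2)
JGT L2: taken
SHL R3, 3 → R3=4608<<3=36864
SUB R6, 1 → R6=4-1=3
CMP R6, 2  (cmp 3,2)
JGT L2: taken
SHL R3, 3 → R3=36864<<3=294912
SUB R6, 1 → R6=3-1=2
CMP R6, 2  (cmp 2,2)
JGT L2: not taken
halt.
Total executed instructions: 23.

23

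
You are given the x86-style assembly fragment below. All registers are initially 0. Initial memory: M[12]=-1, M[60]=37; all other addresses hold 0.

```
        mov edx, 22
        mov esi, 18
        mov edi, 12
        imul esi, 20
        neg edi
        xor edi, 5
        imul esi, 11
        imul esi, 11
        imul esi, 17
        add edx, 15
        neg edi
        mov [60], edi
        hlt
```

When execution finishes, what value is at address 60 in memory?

edx=22
esi=18
edi=12
esi=18*20=360
edi=-(12)=-12
edi=(-12)^5=-15
esi=360*11=3960
esi=3960*11=43560
esi=43560*17=740520
edx=22+15=37
edi=-(-15)=15
mov [60], edi → M[60]=15
halt.

15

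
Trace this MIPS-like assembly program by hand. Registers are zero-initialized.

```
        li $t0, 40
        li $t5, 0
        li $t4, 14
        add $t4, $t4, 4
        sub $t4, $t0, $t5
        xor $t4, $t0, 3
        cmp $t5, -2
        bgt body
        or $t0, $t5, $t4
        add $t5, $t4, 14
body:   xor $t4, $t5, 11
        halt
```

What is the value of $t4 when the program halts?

li $t0, 40 → $t0=40
li $t5, 0 → $t5=0
li $t4, 14 → $t4=14
add $t4, $t4, 4 → $t4=14+4=18
sub $t4, $t0, $t5 → $t4=40-0=40
xor $t4, $t0, 3 → $t4=40^3=43
cmp $t5, -2  (cmp 0,-2)
bgt body: taken
xor $t4, $t5, 11 → $t4=0^11=11
halt.

11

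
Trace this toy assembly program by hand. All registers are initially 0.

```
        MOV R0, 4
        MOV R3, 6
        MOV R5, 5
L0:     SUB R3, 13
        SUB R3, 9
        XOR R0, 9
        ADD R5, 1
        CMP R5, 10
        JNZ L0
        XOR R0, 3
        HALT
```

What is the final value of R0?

14

after MOV R0, 4: R0=4
after MOV R3, 6: R3=6
after MOV R5, 5: R5=5
after SUB R3, 13: R3=6-13=-7
after SUB R3, 9: R3=(-7)-9=-16
after XOR R0, 9: R0=4^9=13
after ADD R5, 1: R5=5+1=6
CMP R5, 10  (cmp 6,10)
JNZ L0: taken
after SUB R3, 13: R3=(-16)-13=-29
after SUB R3, 9: R3=(-29)-9=-38
after XOR R0, 9: R0=13^9=4
after ADD R5, 1: R5=6+1=7
CMP R5, 10  (cmp 7,10)
JNZ L0: taken
after SUB R3, 13: R3=(-38)-13=-51
after SUB R3, 9: R3=(-51)-9=-60
after XOR R0, 9: R0=4^9=13
after ADD R5, 1: R5=7+1=8
CMP R5, 10  (cmp 8,10)
JNZ L0: taken
after SUB R3, 13: R3=(-60)-13=-73
after SUB R3, 9: R3=(-73)-9=-82
after XOR R0, 9: R0=13^9=4
after ADD R5, 1: R5=8+1=9
CMP R5, 10  (cmp 9,10)
JNZ L0: taken
after SUB R3, 13: R3=(-82)-13=-95
after SUB R3, 9: R3=(-95)-9=-104
after XOR R0, 9: R0=4^9=13
after ADD R5, 1: R5=9+1=10
CMP R5, 10  (cmp 10,10)
JNZ L0: not taken
after XOR R0, 3: R0=13^3=14
halt.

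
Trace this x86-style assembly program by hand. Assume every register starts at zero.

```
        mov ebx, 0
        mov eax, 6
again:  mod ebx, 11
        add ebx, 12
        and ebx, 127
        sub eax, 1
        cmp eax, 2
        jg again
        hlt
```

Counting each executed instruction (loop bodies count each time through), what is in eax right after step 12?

ebx=0
eax=6
ebx=0%11=0
ebx=0+12=12
ebx=12&127=12
eax=6-1=5
cmp eax, 2  (cmp 5,2)
jg again: taken
ebx=12%11=1
ebx=1+12=13
ebx=13&127=13
eax=5-1=4
After step 12: eax = 4.

4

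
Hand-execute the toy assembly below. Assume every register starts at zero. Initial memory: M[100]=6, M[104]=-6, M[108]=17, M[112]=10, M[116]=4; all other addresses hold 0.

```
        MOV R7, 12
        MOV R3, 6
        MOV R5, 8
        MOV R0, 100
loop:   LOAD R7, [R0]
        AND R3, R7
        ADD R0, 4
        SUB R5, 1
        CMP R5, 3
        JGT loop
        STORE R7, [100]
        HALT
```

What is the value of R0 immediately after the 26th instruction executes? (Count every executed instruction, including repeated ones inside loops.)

R7=12
R3=6
R5=8
R0=100
R7=M[100]=6
R3=6&6=6
R0=100+4=104
R5=8-1=7
CMP R5, 3  (cmp 7,3)
JGT loop: taken
R7=M[104]=-6
R3=6&(-6)=2
R0=104+4=108
R5=7-1=6
CMP R5, 3  (cmp 6,3)
JGT loop: taken
R7=M[108]=17
R3=2&17=0
R0=108+4=112
R5=6-1=5
CMP R5, 3  (cmp 5,3)
JGT loop: taken
R7=M[112]=10
R3=0&10=0
R0=112+4=116
R5=5-1=4
After step 26: R0 = 116.

116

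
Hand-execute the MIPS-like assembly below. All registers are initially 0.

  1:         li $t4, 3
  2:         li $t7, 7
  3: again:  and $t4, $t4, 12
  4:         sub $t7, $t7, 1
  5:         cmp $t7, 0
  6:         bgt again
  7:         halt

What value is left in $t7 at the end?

after li $t4, 3: $t4=3
after li $t7, 7: $t7=7
after and $t4, $t4, 12: $t4=3&12=0
after sub $t7, $t7, 1: $t7=7-1=6
cmp $t7, 0  (cmp 6,0)
bgt again: taken
after and $t4, $t4, 12: $t4=0&12=0
after sub $t7, $t7, 1: $t7=6-1=5
cmp $t7, 0  (cmp 5,0)
bgt again: taken
after and $t4, $t4, 12: $t4=0&12=0
after sub $t7, $t7, 1: $t7=5-1=4
cmp $t7, 0  (cmp 4,0)
bgt again: taken
after and $t4, $t4, 12: $t4=0&12=0
after sub $t7, $t7, 1: $t7=4-1=3
cmp $t7, 0  (cmp 3,0)
bgt again: taken
after and $t4, $t4, 12: $t4=0&12=0
after sub $t7, $t7, 1: $t7=3-1=2
cmp $t7, 0  (cmp 2,0)
bgt again: taken
after and $t4, $t4, 12: $t4=0&12=0
after sub $t7, $t7, 1: $t7=2-1=1
cmp $t7, 0  (cmp 1,0)
bgt again: taken
after and $t4, $t4, 12: $t4=0&12=0
after sub $t7, $t7, 1: $t7=1-1=0
cmp $t7, 0  (cmp 0,0)
bgt again: not taken
halt.

0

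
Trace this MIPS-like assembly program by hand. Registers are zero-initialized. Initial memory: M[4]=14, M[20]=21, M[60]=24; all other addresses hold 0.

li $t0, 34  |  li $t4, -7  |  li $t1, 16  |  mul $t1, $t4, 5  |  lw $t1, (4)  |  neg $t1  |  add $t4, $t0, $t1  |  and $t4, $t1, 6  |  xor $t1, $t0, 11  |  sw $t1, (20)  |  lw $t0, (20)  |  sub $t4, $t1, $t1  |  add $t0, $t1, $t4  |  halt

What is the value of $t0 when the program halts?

$t0=34
$t4=-7
$t1=16
$t1=(-7)*5=-35
$t1=M[4]=14
$t1=-(14)=-14
$t4=34+(-14)=20
$t4=(-14)&6=2
$t1=34^11=41
sw $t1, (20) → M[20]=41
$t0=M[20]=41
$t4=41-41=0
$t0=41+0=41
halt.

41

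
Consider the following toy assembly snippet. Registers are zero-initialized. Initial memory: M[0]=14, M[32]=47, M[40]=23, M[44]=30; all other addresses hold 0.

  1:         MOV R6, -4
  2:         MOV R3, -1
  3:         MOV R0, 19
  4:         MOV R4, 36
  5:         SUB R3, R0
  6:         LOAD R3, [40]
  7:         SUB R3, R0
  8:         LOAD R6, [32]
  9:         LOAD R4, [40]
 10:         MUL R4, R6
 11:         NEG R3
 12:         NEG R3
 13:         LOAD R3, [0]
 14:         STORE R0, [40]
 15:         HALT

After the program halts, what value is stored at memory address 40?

R6=-4
R3=-1
R0=19
R4=36
R3=(-1)-19=-20
R3=M[40]=23
R3=23-19=4
R6=M[32]=47
R4=M[40]=23
R4=23*47=1081
R3=-(4)=-4
R3=-(-4)=4
R3=M[0]=14
STORE R0, [40] → M[40]=19
halt.

19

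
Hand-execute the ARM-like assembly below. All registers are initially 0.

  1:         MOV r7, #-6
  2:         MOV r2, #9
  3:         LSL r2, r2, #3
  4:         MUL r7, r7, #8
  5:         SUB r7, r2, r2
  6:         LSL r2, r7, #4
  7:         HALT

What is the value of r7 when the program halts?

r7=-6
r2=9
r2=9<<3=72
r7=(-6)*8=-48
r7=72-72=0
r2=0<<4=0
halt.

0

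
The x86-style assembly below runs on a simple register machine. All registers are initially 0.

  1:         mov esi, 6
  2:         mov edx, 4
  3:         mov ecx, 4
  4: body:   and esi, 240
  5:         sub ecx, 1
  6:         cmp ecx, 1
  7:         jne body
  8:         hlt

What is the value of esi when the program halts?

0

mov esi, 6 → esi=6
mov edx, 4 → edx=4
mov ecx, 4 → ecx=4
and esi, 240 → esi=6&240=0
sub ecx, 1 → ecx=4-1=3
cmp ecx, 1  (cmp 3,1)
jne body: taken
and esi, 240 → esi=0&240=0
sub ecx, 1 → ecx=3-1=2
cmp ecx, 1  (cmp 2,1)
jne body: taken
and esi, 240 → esi=0&240=0
sub ecx, 1 → ecx=2-1=1
cmp ecx, 1  (cmp 1,1)
jne body: not taken
halt.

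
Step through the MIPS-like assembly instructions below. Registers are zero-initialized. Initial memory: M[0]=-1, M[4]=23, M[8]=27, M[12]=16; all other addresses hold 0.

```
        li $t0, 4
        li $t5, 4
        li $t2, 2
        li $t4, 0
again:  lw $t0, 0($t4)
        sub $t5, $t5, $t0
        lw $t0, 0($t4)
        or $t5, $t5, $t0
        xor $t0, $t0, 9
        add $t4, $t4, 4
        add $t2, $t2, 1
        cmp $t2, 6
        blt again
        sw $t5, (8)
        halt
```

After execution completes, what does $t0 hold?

$t0=4
$t5=4
$t2=2
$t4=0
$t0=M[0]=-1
$t5=4-(-1)=5
$t0=M[0]=-1
$t5=5|(-1)=-1
$t0=(-1)^9=-10
$t4=0+4=4
$t2=2+1=3
cmp $t2, 6  (cmp 3,6)
blt again: taken
$t0=M[4]=23
$t5=(-1)-23=-24
$t0=M[4]=23
$t5=(-24)|23=-1
$t0=23^9=30
$t4=4+4=8
$t2=3+1=4
cmp $t2, 6  (cmp 4,6)
blt again: taken
$t0=M[8]=27
$t5=(-1)-27=-28
$t0=M[8]=27
$t5=(-28)|27=-1
$t0=27^9=18
$t4=8+4=12
$t2=4+1=5
cmp $t2, 6  (cmp 5,6)
blt again: taken
$t0=M[12]=16
$t5=(-1)-16=-17
$t0=M[12]=16
$t5=(-17)|16=-1
$t0=16^9=25
$t4=12+4=16
$t2=5+1=6
cmp $t2, 6  (cmp 6,6)
blt again: not taken
sw $t5, (8) → M[8]=-1
halt.

25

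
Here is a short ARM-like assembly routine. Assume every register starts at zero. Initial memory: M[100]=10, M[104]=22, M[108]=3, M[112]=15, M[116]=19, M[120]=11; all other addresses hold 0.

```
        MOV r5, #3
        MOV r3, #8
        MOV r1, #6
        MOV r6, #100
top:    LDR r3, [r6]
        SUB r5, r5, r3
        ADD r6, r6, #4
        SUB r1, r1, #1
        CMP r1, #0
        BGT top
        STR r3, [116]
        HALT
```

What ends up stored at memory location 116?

11

MOV r5, #3 → r5=3
MOV r3, #8 → r3=8
MOV r1, #6 → r1=6
MOV r6, #100 → r6=100
LDR r3, [r6] → r3=M[100]=10
SUB r5, r5, r3 → r5=3-10=-7
ADD r6, r6, #4 → r6=100+4=104
SUB r1, r1, #1 → r1=6-1=5
CMP r1, #0  (cmp 5,0)
BGT top: taken
LDR r3, [r6] → r3=M[104]=22
SUB r5, r5, r3 → r5=(-7)-22=-29
ADD r6, r6, #4 → r6=104+4=108
SUB r1, r1, #1 → r1=5-1=4
CMP r1, #0  (cmp 4,0)
BGT top: taken
LDR r3, [r6] → r3=M[108]=3
SUB r5, r5, r3 → r5=(-29)-3=-32
ADD r6, r6, #4 → r6=108+4=112
SUB r1, r1, #1 → r1=4-1=3
CMP r1, #0  (cmp 3,0)
BGT top: taken
LDR r3, [r6] → r3=M[112]=15
SUB r5, r5, r3 → r5=(-32)-15=-47
ADD r6, r6, #4 → r6=112+4=116
SUB r1, r1, #1 → r1=3-1=2
CMP r1, #0  (cmp 2,0)
BGT top: taken
LDR r3, [r6] → r3=M[116]=19
SUB r5, r5, r3 → r5=(-47)-19=-66
ADD r6, r6, #4 → r6=116+4=120
SUB r1, r1, #1 → r1=2-1=1
CMP r1, #0  (cmp 1,0)
BGT top: taken
LDR r3, [r6] → r3=M[120]=11
SUB r5, r5, r3 → r5=(-66)-11=-77
ADD r6, r6, #4 → r6=120+4=124
SUB r1, r1, #1 → r1=1-1=0
CMP r1, #0  (cmp 0,0)
BGT top: not taken
STR r3, [116] → M[116]=11
halt.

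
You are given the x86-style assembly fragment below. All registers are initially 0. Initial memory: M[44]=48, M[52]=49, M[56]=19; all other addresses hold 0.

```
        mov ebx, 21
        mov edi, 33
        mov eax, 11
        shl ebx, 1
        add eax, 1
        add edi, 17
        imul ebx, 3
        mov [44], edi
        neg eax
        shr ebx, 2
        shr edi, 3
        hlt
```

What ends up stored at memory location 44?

after mov ebx, 21: ebx=21
after mov edi, 33: edi=33
after mov eax, 11: eax=11
after shl ebx, 1: ebx=21<<1=42
after add eax, 1: eax=11+1=12
after add edi, 17: edi=33+17=50
after imul ebx, 3: ebx=42*3=126
mov [44], edi → M[44]=50
after neg eax: eax=-(12)=-12
after shr ebx, 2: ebx=126>>2=31
after shr edi, 3: edi=50>>3=6
halt.

50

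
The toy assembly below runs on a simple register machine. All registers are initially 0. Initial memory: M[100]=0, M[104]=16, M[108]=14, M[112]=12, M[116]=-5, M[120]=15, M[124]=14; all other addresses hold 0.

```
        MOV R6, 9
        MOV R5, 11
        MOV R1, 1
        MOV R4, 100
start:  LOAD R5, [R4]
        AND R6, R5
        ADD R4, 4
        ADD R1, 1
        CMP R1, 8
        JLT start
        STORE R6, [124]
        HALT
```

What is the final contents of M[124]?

0

R6=9
R5=11
R1=1
R4=100
R5=M[100]=0
R6=9&0=0
R4=100+4=104
R1=1+1=2
CMP R1, 8  (cmp 2,8)
JLT start: taken
R5=M[104]=16
R6=0&16=0
R4=104+4=108
R1=2+1=3
CMP R1, 8  (cmp 3,8)
JLT start: taken
R5=M[108]=14
R6=0&14=0
R4=108+4=112
R1=3+1=4
CMP R1, 8  (cmp 4,8)
JLT start: taken
R5=M[112]=12
R6=0&12=0
R4=112+4=116
R1=4+1=5
CMP R1, 8  (cmp 5,8)
JLT start: taken
R5=M[116]=-5
R6=0&(-5)=0
R4=116+4=120
R1=5+1=6
CMP R1, 8  (cmp 6,8)
JLT start: taken
R5=M[120]=15
R6=0&15=0
R4=120+4=124
R1=6+1=7
CMP R1, 8  (cmp 7,8)
JLT start: taken
R5=M[124]=14
R6=0&14=0
R4=124+4=128
R1=7+1=8
CMP R1, 8  (cmp 8,8)
JLT start: not taken
STORE R6, [124] → M[124]=0
halt.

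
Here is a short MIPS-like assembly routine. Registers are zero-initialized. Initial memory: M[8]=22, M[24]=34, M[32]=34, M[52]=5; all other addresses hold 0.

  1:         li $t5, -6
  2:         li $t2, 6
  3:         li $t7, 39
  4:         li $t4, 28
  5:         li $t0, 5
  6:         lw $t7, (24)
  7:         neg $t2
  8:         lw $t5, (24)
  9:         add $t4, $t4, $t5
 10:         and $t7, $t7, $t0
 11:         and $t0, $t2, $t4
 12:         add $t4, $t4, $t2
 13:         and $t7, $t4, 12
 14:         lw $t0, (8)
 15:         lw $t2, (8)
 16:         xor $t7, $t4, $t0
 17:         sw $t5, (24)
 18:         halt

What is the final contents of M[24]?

34

after li $t5, -6: $t5=-6
after li $t2, 6: $t2=6
after li $t7, 39: $t7=39
after li $t4, 28: $t4=28
after li $t0, 5: $t0=5
after lw $t7, (24): $t7=M[24]=34
after neg $t2: $t2=-(6)=-6
after lw $t5, (24): $t5=M[24]=34
after add $t4, $t4, $t5: $t4=28+34=62
after and $t7, $t7, $t0: $t7=34&5=0
after and $t0, $t2, $t4: $t0=(-6)&62=58
after add $t4, $t4, $t2: $t4=62+(-6)=56
after and $t7, $t4, 12: $t7=56&12=8
after lw $t0, (8): $t0=M[8]=22
after lw $t2, (8): $t2=M[8]=22
after xor $t7, $t4, $t0: $t7=56^22=46
sw $t5, (24) → M[24]=34
halt.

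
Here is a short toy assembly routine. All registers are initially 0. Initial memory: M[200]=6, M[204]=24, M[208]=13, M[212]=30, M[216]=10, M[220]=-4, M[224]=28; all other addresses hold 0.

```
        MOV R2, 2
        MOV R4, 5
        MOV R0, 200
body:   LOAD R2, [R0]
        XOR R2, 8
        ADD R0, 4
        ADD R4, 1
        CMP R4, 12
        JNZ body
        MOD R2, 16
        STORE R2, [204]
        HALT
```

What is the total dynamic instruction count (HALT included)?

MOV R2, 2 → R2=2
MOV R4, 5 → R4=5
MOV R0, 200 → R0=200
LOAD R2, [R0] → R2=M[200]=6
XOR R2, 8 → R2=6^8=14
ADD R0, 4 → R0=200+4=204
ADD R4, 1 → R4=5+1=6
CMP R4, 12  (cmp 6,12)
JNZ body: taken
LOAD R2, [R0] → R2=M[204]=24
XOR R2, 8 → R2=24^8=16
ADD R0, 4 → R0=204+4=208
ADD R4, 1 → R4=6+1=7
CMP R4, 12  (cmp 7,12)
JNZ body: taken
LOAD R2, [R0] → R2=M[208]=13
XOR R2, 8 → R2=13^8=5
ADD R0, 4 → R0=208+4=212
ADD R4, 1 → R4=7+1=8
CMP R4, 12  (cmp 8,12)
JNZ body: taken
LOAD R2, [R0] → R2=M[212]=30
XOR R2, 8 → R2=30^8=22
ADD R0, 4 → R0=212+4=216
ADD R4, 1 → R4=8+1=9
CMP R4, 12  (cmp 9,12)
JNZ body: taken
LOAD R2, [R0] → R2=M[216]=10
XOR R2, 8 → R2=10^8=2
ADD R0, 4 → R0=216+4=220
ADD R4, 1 → R4=9+1=10
CMP R4, 12  (cmp 10,12)
JNZ body: taken
LOAD R2, [R0] → R2=M[220]=-4
XOR R2, 8 → R2=(-4)^8=-12
ADD R0, 4 → R0=220+4=224
ADD R4, 1 → R4=10+1=11
CMP R4, 12  (cmp 11,12)
JNZ body: taken
LOAD R2, [R0] → R2=M[224]=28
XOR R2, 8 → R2=28^8=20
ADD R0, 4 → R0=224+4=228
ADD R4, 1 → R4=11+1=12
CMP R4, 12  (cmp 12,12)
JNZ body: not taken
MOD R2, 16 → R2=20%16=4
STORE R2, [204] → M[204]=4
halt.
Total executed instructions: 48.

48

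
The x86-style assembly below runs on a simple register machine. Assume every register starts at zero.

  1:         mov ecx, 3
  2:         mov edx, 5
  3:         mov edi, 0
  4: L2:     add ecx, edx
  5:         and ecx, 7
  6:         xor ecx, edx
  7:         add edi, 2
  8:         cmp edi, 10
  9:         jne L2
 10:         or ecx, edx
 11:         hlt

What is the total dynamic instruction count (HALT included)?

35

mov ecx, 3 → ecx=3
mov edx, 5 → edx=5
mov edi, 0 → edi=0
add ecx, edx → ecx=3+5=8
and ecx, 7 → ecx=8&7=0
xor ecx, edx → ecx=0^5=5
add edi, 2 → edi=0+2=2
cmp edi, 10  (cmp 2,10)
jne L2: taken
add ecx, edx → ecx=5+5=10
and ecx, 7 → ecx=10&7=2
xor ecx, edx → ecx=2^5=7
add edi, 2 → edi=2+2=4
cmp edi, 10  (cmp 4,10)
jne L2: taken
add ecx, edx → ecx=7+5=12
and ecx, 7 → ecx=12&7=4
xor ecx, edx → ecx=4^5=1
add edi, 2 → edi=4+2=6
cmp edi, 10  (cmp 6,10)
jne L2: taken
add ecx, edx → ecx=1+5=6
and ecx, 7 → ecx=6&7=6
xor ecx, edx → ecx=6^5=3
add edi, 2 → edi=6+2=8
cmp edi, 10  (cmp 8,10)
jne L2: taken
add ecx, edx → ecx=3+5=8
and ecx, 7 → ecx=8&7=0
xor ecx, edx → ecx=0^5=5
add edi, 2 → edi=8+2=10
cmp edi, 10  (cmp 10,10)
jne L2: not taken
or ecx, edx → ecx=5|5=5
halt.
Total executed instructions: 35.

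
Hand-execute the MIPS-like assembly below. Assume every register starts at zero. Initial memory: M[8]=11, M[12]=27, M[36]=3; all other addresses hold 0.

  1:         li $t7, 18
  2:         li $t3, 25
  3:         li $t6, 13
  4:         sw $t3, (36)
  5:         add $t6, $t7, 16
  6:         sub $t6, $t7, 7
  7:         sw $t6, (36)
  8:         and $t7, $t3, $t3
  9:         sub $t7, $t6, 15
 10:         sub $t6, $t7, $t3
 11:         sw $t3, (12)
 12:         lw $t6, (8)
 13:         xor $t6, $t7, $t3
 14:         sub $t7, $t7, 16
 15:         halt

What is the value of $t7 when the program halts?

$t7=18
$t3=25
$t6=13
sw $t3, (36) → M[36]=25
$t6=18+16=34
$t6=18-7=11
sw $t6, (36) → M[36]=11
$t7=25&25=25
$t7=11-15=-4
$t6=(-4)-25=-29
sw $t3, (12) → M[12]=25
$t6=M[8]=11
$t6=(-4)^25=-27
$t7=(-4)-16=-20
halt.

-20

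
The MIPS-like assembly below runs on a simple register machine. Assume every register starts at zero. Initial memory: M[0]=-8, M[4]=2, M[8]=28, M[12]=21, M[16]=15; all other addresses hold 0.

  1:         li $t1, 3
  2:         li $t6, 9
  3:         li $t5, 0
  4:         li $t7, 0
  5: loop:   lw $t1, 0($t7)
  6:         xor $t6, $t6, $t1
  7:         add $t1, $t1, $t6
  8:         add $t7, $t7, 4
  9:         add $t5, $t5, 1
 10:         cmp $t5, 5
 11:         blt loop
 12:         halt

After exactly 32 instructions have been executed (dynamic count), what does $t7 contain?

$t1=3
$t6=9
$t5=0
$t7=0
$t1=M[0]=-8
$t6=9^(-8)=-15
$t1=(-8)+(-15)=-23
$t7=0+4=4
$t5=0+1=1
cmp $t5, 5  (cmp 1,5)
blt loop: taken
$t1=M[4]=2
$t6=(-15)^2=-13
$t1=2+(-13)=-11
$t7=4+4=8
$t5=1+1=2
cmp $t5, 5  (cmp 2,5)
blt loop: taken
$t1=M[8]=28
$t6=(-13)^28=-17
$t1=28+(-17)=11
$t7=8+4=12
$t5=2+1=3
cmp $t5, 5  (cmp 3,5)
blt loop: taken
$t1=M[12]=21
$t6=(-17)^21=-6
$t1=21+(-6)=15
$t7=12+4=16
$t5=3+1=4
cmp $t5, 5  (cmp 4,5)
blt loop: taken
After step 32: $t7 = 16.

16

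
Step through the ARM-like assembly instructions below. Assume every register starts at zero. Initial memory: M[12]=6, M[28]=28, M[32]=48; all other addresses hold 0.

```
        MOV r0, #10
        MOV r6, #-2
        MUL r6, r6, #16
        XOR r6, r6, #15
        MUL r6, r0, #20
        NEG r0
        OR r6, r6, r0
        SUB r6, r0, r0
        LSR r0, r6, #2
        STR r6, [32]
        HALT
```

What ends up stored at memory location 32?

MOV r0, #10 → r0=10
MOV r6, #-2 → r6=-2
MUL r6, r6, #16 → r6=(-2)*16=-32
XOR r6, r6, #15 → r6=(-32)^15=-17
MUL r6, r0, #20 → r6=10*20=200
NEG r0 → r0=-(10)=-10
OR r6, r6, r0 → r6=200|(-10)=-2
SUB r6, r0, r0 → r6=(-10)-(-10)=0
LSR r0, r6, #2 → r0=0>>2=0
STR r6, [32] → M[32]=0
halt.

0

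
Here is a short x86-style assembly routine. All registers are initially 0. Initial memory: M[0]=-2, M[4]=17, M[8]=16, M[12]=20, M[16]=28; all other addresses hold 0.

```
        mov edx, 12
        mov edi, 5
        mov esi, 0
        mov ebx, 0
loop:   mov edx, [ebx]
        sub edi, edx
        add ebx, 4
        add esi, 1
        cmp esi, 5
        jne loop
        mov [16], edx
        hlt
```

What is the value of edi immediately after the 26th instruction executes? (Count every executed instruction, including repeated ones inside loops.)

mov edx, 12 → edx=12
mov edi, 5 → edi=5
mov esi, 0 → esi=0
mov ebx, 0 → ebx=0
mov edx, [ebx] → edx=M[0]=-2
sub edi, edx → edi=5-(-2)=7
add ebx, 4 → ebx=0+4=4
add esi, 1 → esi=0+1=1
cmp esi, 5  (cmp 1,5)
jne loop: taken
mov edx, [ebx] → edx=M[4]=17
sub edi, edx → edi=7-17=-10
add ebx, 4 → ebx=4+4=8
add esi, 1 → esi=1+1=2
cmp esi, 5  (cmp 2,5)
jne loop: taken
mov edx, [ebx] → edx=M[8]=16
sub edi, edx → edi=(-10)-16=-26
add ebx, 4 → ebx=8+4=12
add esi, 1 → esi=2+1=3
cmp esi, 5  (cmp 3,5)
jne loop: taken
mov edx, [ebx] → edx=M[12]=20
sub edi, edx → edi=(-26)-20=-46
add ebx, 4 → ebx=12+4=16
add esi, 1 → esi=3+1=4
After step 26: edi = -46.

-46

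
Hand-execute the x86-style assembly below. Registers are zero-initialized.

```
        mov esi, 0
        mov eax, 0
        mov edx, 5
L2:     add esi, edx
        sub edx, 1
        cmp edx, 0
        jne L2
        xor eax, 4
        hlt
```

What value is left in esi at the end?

15

mov esi, 0 → esi=0
mov eax, 0 → eax=0
mov edx, 5 → edx=5
add esi, edx → esi=0+5=5
sub edx, 1 → edx=5-1=4
cmp edx, 0  (cmp 4,0)
jne L2: taken
add esi, edx → esi=5+4=9
sub edx, 1 → edx=4-1=3
cmp edx, 0  (cmp 3,0)
jne L2: taken
add esi, edx → esi=9+3=12
sub edx, 1 → edx=3-1=2
cmp edx, 0  (cmp 2,0)
jne L2: taken
add esi, edx → esi=12+2=14
sub edx, 1 → edx=2-1=1
cmp edx, 0  (cmp 1,0)
jne L2: taken
add esi, edx → esi=14+1=15
sub edx, 1 → edx=1-1=0
cmp edx, 0  (cmp 0,0)
jne L2: not taken
xor eax, 4 → eax=0^4=4
halt.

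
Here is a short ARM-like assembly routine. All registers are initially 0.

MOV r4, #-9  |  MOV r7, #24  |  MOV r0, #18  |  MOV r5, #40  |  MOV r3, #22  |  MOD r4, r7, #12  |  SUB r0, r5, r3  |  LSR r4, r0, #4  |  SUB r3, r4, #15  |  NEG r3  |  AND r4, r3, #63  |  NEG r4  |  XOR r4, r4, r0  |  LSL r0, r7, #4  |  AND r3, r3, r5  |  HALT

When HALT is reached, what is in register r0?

384

r4=-9
r7=24
r0=18
r5=40
r3=22
r4=24%12=0
r0=40-22=18
r4=18>>4=1
r3=1-15=-14
r3=-(-14)=14
r4=14&63=14
r4=-(14)=-14
r4=(-14)^18=-32
r0=24<<4=384
r3=14&40=8
halt.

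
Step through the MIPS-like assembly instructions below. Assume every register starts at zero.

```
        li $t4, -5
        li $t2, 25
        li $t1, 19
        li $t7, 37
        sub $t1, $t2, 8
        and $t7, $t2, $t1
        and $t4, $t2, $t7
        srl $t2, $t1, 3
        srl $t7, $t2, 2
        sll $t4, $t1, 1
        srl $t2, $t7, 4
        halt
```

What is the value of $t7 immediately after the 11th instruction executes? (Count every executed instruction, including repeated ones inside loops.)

0

after li $t4, -5: $t4=-5
after li $t2, 25: $t2=25
after li $t1, 19: $t1=19
after li $t7, 37: $t7=37
after sub $t1, $t2, 8: $t1=25-8=17
after and $t7, $t2, $t1: $t7=25&17=17
after and $t4, $t2, $t7: $t4=25&17=17
after srl $t2, $t1, 3: $t2=17>>3=2
after srl $t7, $t2, 2: $t7=2>>2=0
after sll $t4, $t1, 1: $t4=17<<1=34
after srl $t2, $t7, 4: $t2=0>>4=0
After step 11: $t7 = 0.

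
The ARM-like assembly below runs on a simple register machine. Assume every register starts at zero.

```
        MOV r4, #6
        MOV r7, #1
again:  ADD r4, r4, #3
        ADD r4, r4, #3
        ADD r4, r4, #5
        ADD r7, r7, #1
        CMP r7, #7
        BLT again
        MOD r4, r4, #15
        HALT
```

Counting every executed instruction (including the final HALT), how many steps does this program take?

MOV r4, #6 → r4=6
MOV r7, #1 → r7=1
ADD r4, r4, #3 → r4=6+3=9
ADD r4, r4, #3 → r4=9+3=12
ADD r4, r4, #5 → r4=12+5=17
ADD r7, r7, #1 → r7=1+1=2
CMP r7, #7  (cmp 2,7)
BLT again: taken
ADD r4, r4, #3 → r4=17+3=20
ADD r4, r4, #3 → r4=20+3=23
ADD r4, r4, #5 → r4=23+5=28
ADD r7, r7, #1 → r7=2+1=3
CMP r7, #7  (cmp 3,7)
BLT again: taken
ADD r4, r4, #3 → r4=28+3=31
ADD r4, r4, #3 → r4=31+3=34
ADD r4, r4, #5 → r4=34+5=39
ADD r7, r7, #1 → r7=3+1=4
CMP r7, #7  (cmp 4,7)
BLT again: taken
ADD r4, r4, #3 → r4=39+3=42
ADD r4, r4, #3 → r4=42+3=45
ADD r4, r4, #5 → r4=45+5=50
ADD r7, r7, #1 → r7=4+1=5
CMP r7, #7  (cmp 5,7)
BLT again: taken
ADD r4, r4, #3 → r4=50+3=53
ADD r4, r4, #3 → r4=53+3=56
ADD r4, r4, #5 → r4=56+5=61
ADD r7, r7, #1 → r7=5+1=6
CMP r7, #7  (cmp 6,7)
BLT again: taken
ADD r4, r4, #3 → r4=61+3=64
ADD r4, r4, #3 → r4=64+3=67
ADD r4, r4, #5 → r4=67+5=72
ADD r7, r7, #1 → r7=6+1=7
CMP r7, #7  (cmp 7,7)
BLT again: not taken
MOD r4, r4, #15 → r4=72%15=12
halt.
Total executed instructions: 40.

40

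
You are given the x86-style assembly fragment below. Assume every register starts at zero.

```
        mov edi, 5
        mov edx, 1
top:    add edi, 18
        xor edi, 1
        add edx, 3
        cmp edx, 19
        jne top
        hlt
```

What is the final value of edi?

113

edi=5
edx=1
edi=5+18=23
edi=23^1=22
edx=1+3=4
cmp edx, 19  (cmp 4,19)
jne top: taken
edi=22+18=40
edi=40^1=41
edx=4+3=7
cmp edx, 19  (cmp 7,19)
jne top: taken
edi=41+18=59
edi=59^1=58
edx=7+3=10
cmp edx, 19  (cmp 10,19)
jne top: taken
edi=58+18=76
edi=76^1=77
edx=10+3=13
cmp edx, 19  (cmp 13,19)
jne top: taken
edi=77+18=95
edi=95^1=94
edx=13+3=16
cmp edx, 19  (cmp 16,19)
jne top: taken
edi=94+18=112
edi=112^1=113
edx=16+3=19
cmp edx, 19  (cmp 19,19)
jne top: not taken
halt.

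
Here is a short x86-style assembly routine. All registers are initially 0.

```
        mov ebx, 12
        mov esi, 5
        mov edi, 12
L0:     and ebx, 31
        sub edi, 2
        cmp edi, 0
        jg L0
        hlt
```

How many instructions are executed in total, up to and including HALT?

ebx=12
esi=5
edi=12
ebx=12&31=12
edi=12-2=10
cmp edi, 0  (cmp 10,0)
jg L0: taken
ebx=12&31=12
edi=10-2=8
cmp edi, 0  (cmp 8,0)
jg L0: taken
ebx=12&31=12
edi=8-2=6
cmp edi, 0  (cmp 6,0)
jg L0: taken
ebx=12&31=12
edi=6-2=4
cmp edi, 0  (cmp 4,0)
jg L0: taken
ebx=12&31=12
edi=4-2=2
cmp edi, 0  (cmp 2,0)
jg L0: taken
ebx=12&31=12
edi=2-2=0
cmp edi, 0  (cmp 0,0)
jg L0: not taken
halt.
Total executed instructions: 28.

28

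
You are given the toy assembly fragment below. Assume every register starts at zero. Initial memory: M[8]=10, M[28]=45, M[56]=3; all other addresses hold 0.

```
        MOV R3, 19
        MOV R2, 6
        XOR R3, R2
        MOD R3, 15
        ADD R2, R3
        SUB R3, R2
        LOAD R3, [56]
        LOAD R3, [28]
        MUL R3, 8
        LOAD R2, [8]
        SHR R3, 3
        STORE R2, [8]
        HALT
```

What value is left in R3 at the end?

45

after MOV R3, 19: R3=19
after MOV R2, 6: R2=6
after XOR R3, R2: R3=19^6=21
after MOD R3, 15: R3=21%15=6
after ADD R2, R3: R2=6+6=12
after SUB R3, R2: R3=6-12=-6
after LOAD R3, [56]: R3=M[56]=3
after LOAD R3, [28]: R3=M[28]=45
after MUL R3, 8: R3=45*8=360
after LOAD R2, [8]: R2=M[8]=10
after SHR R3, 3: R3=360>>3=45
STORE R2, [8] → M[8]=10
halt.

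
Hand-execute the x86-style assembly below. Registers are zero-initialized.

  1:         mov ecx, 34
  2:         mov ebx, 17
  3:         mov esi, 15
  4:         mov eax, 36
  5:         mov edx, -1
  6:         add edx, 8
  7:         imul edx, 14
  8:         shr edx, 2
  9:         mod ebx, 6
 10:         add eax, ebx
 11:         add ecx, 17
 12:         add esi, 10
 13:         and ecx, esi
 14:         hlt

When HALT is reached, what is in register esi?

after mov ecx, 34: ecx=34
after mov ebx, 17: ebx=17
after mov esi, 15: esi=15
after mov eax, 36: eax=36
after mov edx, -1: edx=-1
after add edx, 8: edx=(-1)+8=7
after imul edx, 14: edx=7*14=98
after shr edx, 2: edx=98>>2=24
after mod ebx, 6: ebx=17%6=5
after add eax, ebx: eax=36+5=41
after add ecx, 17: ecx=34+17=51
after add esi, 10: esi=15+10=25
after and ecx, esi: ecx=51&25=17
halt.

25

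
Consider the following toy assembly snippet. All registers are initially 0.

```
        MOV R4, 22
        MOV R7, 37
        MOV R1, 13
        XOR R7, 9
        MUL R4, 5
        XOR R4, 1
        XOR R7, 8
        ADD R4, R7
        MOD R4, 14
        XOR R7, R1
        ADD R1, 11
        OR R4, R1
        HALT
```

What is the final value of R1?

after MOV R4, 22: R4=22
after MOV R7, 37: R7=37
after MOV R1, 13: R1=13
after XOR R7, 9: R7=37^9=44
after MUL R4, 5: R4=22*5=110
after XOR R4, 1: R4=110^1=111
after XOR R7, 8: R7=44^8=36
after ADD R4, R7: R4=111+36=147
after MOD R4, 14: R4=147%14=7
after XOR R7, R1: R7=36^13=41
after ADD R1, 11: R1=13+11=24
after OR R4, R1: R4=7|24=31
halt.

24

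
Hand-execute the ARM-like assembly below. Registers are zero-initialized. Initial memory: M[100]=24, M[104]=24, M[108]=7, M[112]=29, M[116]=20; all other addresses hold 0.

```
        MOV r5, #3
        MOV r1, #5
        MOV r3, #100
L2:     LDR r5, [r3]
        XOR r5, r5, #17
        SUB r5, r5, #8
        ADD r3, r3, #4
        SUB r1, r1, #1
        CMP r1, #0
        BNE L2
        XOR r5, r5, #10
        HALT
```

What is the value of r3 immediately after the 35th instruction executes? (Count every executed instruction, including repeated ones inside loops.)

120

MOV r5, #3 → r5=3
MOV r1, #5 → r1=5
MOV r3, #100 → r3=100
LDR r5, [r3] → r5=M[100]=24
XOR r5, r5, #17 → r5=24^17=9
SUB r5, r5, #8 → r5=9-8=1
ADD r3, r3, #4 → r3=100+4=104
SUB r1, r1, #1 → r1=5-1=4
CMP r1, #0  (cmp 4,0)
BNE L2: taken
LDR r5, [r3] → r5=M[104]=24
XOR r5, r5, #17 → r5=24^17=9
SUB r5, r5, #8 → r5=9-8=1
ADD r3, r3, #4 → r3=104+4=108
SUB r1, r1, #1 → r1=4-1=3
CMP r1, #0  (cmp 3,0)
BNE L2: taken
LDR r5, [r3] → r5=M[108]=7
XOR r5, r5, #17 → r5=7^17=22
SUB r5, r5, #8 → r5=22-8=14
ADD r3, r3, #4 → r3=108+4=112
SUB r1, r1, #1 → r1=3-1=2
CMP r1, #0  (cmp 2,0)
BNE L2: taken
LDR r5, [r3] → r5=M[112]=29
XOR r5, r5, #17 → r5=29^17=12
SUB r5, r5, #8 → r5=12-8=4
ADD r3, r3, #4 → r3=112+4=116
SUB r1, r1, #1 → r1=2-1=1
CMP r1, #0  (cmp 1,0)
BNE L2: taken
LDR r5, [r3] → r5=M[116]=20
XOR r5, r5, #17 → r5=20^17=5
SUB r5, r5, #8 → r5=5-8=-3
ADD r3, r3, #4 → r3=116+4=120
After step 35: r3 = 120.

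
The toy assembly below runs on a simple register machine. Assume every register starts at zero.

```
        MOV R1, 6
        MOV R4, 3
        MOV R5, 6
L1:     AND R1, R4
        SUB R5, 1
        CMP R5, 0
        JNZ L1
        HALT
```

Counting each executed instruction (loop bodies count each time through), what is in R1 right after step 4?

2

after MOV R1, 6: R1=6
after MOV R4, 3: R4=3
after MOV R5, 6: R5=6
after AND R1, R4: R1=6&3=2
After step 4: R1 = 2.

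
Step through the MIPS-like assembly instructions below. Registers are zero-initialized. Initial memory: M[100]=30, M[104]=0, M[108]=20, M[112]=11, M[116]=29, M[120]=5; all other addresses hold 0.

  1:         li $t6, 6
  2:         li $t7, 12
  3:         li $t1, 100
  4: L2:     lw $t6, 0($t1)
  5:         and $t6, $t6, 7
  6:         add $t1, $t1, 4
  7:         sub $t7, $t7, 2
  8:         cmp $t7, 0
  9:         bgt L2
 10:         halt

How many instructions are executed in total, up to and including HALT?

after li $t6, 6: $t6=6
after li $t7, 12: $t7=12
after li $t1, 100: $t1=100
after lw $t6, 0($t1): $t6=M[100]=30
after and $t6, $t6, 7: $t6=30&7=6
after add $t1, $t1, 4: $t1=100+4=104
after sub $t7, $t7, 2: $t7=12-2=10
cmp $t7, 0  (cmp 10,0)
bgt L2: taken
after lw $t6, 0($t1): $t6=M[104]=0
after and $t6, $t6, 7: $t6=0&7=0
after add $t1, $t1, 4: $t1=104+4=108
after sub $t7, $t7, 2: $t7=10-2=8
cmp $t7, 0  (cmp 8,0)
bgt L2: taken
after lw $t6, 0($t1): $t6=M[108]=20
after and $t6, $t6, 7: $t6=20&7=4
after add $t1, $t1, 4: $t1=108+4=112
after sub $t7, $t7, 2: $t7=8-2=6
cmp $t7, 0  (cmp 6,0)
bgt L2: taken
after lw $t6, 0($t1): $t6=M[112]=11
after and $t6, $t6, 7: $t6=11&7=3
after add $t1, $t1, 4: $t1=112+4=116
after sub $t7, $t7, 2: $t7=6-2=4
cmp $t7, 0  (cmp 4,0)
bgt L2: taken
after lw $t6, 0($t1): $t6=M[116]=29
after and $t6, $t6, 7: $t6=29&7=5
after add $t1, $t1, 4: $t1=116+4=120
after sub $t7, $t7, 2: $t7=4-2=2
cmp $t7, 0  (cmp 2,0)
bgt L2: taken
after lw $t6, 0($t1): $t6=M[120]=5
after and $t6, $t6, 7: $t6=5&7=5
after add $t1, $t1, 4: $t1=120+4=124
after sub $t7, $t7, 2: $t7=2-2=0
cmp $t7, 0  (cmp 0,0)
bgt L2: not taken
halt.
Total executed instructions: 40.

40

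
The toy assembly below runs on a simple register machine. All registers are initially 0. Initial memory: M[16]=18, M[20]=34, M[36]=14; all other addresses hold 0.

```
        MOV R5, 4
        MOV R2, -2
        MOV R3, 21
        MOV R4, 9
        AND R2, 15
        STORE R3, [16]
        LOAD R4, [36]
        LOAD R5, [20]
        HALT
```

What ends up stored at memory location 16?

MOV R5, 4 → R5=4
MOV R2, -2 → R2=-2
MOV R3, 21 → R3=21
MOV R4, 9 → R4=9
AND R2, 15 → R2=(-2)&15=14
STORE R3, [16] → M[16]=21
LOAD R4, [36] → R4=M[36]=14
LOAD R5, [20] → R5=M[20]=34
halt.

21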